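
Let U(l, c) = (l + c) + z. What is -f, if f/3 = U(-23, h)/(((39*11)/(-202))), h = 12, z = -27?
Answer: -7676/143 ≈ -53.678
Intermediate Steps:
U(l, c) = -27 + c + l (U(l, c) = (l + c) - 27 = (c + l) - 27 = -27 + c + l)
f = 7676/143 (f = 3*((-27 + 12 - 23)/(((39*11)/(-202)))) = 3*(-38/(429*(-1/202))) = 3*(-38/(-429/202)) = 3*(-38*(-202/429)) = 3*(7676/429) = 7676/143 ≈ 53.678)
-f = -1*7676/143 = -7676/143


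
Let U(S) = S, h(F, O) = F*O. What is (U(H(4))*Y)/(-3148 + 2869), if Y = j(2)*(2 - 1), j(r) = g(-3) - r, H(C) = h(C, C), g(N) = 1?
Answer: 16/279 ≈ 0.057348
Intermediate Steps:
H(C) = C² (H(C) = C*C = C²)
j(r) = 1 - r
Y = -1 (Y = (1 - 1*2)*(2 - 1) = (1 - 2)*1 = -1*1 = -1)
(U(H(4))*Y)/(-3148 + 2869) = (4²*(-1))/(-3148 + 2869) = (16*(-1))/(-279) = -16*(-1/279) = 16/279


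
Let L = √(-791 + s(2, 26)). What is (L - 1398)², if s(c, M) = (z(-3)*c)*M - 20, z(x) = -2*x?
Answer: (1398 - I*√499)² ≈ 1.9539e+6 - 62458.0*I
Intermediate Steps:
s(c, M) = -20 + 6*M*c (s(c, M) = ((-2*(-3))*c)*M - 20 = (6*c)*M - 20 = 6*M*c - 20 = -20 + 6*M*c)
L = I*√499 (L = √(-791 + (-20 + 6*26*2)) = √(-791 + (-20 + 312)) = √(-791 + 292) = √(-499) = I*√499 ≈ 22.338*I)
(L - 1398)² = (I*√499 - 1398)² = (-1398 + I*√499)²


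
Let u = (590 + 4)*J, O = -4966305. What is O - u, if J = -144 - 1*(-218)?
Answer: -5010261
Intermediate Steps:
J = 74 (J = -144 + 218 = 74)
u = 43956 (u = (590 + 4)*74 = 594*74 = 43956)
O - u = -4966305 - 1*43956 = -4966305 - 43956 = -5010261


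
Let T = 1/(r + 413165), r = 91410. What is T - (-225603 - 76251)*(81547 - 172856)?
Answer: -13907089533003449/504575 ≈ -2.7562e+10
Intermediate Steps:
T = 1/504575 (T = 1/(91410 + 413165) = 1/504575 ≈ 1.9819e-6)
T - (-225603 - 76251)*(81547 - 172856) = 1/504575 - (-225603 - 76251)*(81547 - 172856) = 1/504575 - (-301854)*(-91309) = 1/504575 - 1*27561986886 = 1/504575 - 27561986886 = -13907089533003449/504575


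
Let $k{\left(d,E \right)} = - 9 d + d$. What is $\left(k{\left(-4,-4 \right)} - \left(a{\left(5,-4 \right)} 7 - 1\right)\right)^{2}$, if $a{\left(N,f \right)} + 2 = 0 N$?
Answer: $2209$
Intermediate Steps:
$k{\left(d,E \right)} = - 8 d$
$a{\left(N,f \right)} = -2$ ($a{\left(N,f \right)} = -2 + 0 N = -2 + 0 = -2$)
$\left(k{\left(-4,-4 \right)} - \left(a{\left(5,-4 \right)} 7 - 1\right)\right)^{2} = \left(\left(-8\right) \left(-4\right) - \left(\left(-2\right) 7 - 1\right)\right)^{2} = \left(32 - \left(-14 - 1\right)\right)^{2} = \left(32 - -15\right)^{2} = \left(32 + 15\right)^{2} = 47^{2} = 2209$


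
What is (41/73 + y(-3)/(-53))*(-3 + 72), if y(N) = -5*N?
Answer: 74382/3869 ≈ 19.225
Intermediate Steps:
(41/73 + y(-3)/(-53))*(-3 + 72) = (41/73 - 5*(-3)/(-53))*(-3 + 72) = (41*(1/73) + 15*(-1/53))*69 = (41/73 - 15/53)*69 = (1078/3869)*69 = 74382/3869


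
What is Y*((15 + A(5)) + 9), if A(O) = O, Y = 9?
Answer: 261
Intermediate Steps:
Y*((15 + A(5)) + 9) = 9*((15 + 5) + 9) = 9*(20 + 9) = 9*29 = 261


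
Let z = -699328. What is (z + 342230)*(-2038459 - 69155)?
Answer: 752624744172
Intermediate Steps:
(z + 342230)*(-2038459 - 69155) = (-699328 + 342230)*(-2038459 - 69155) = -357098*(-2107614) = 752624744172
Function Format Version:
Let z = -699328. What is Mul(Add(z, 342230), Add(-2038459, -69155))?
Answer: 752624744172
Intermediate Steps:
Mul(Add(z, 342230), Add(-2038459, -69155)) = Mul(Add(-699328, 342230), Add(-2038459, -69155)) = Mul(-357098, -2107614) = 752624744172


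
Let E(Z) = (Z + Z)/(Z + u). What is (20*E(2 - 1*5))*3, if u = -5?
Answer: 45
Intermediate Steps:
E(Z) = 2*Z/(-5 + Z) (E(Z) = (Z + Z)/(Z - 5) = (2*Z)/(-5 + Z) = 2*Z/(-5 + Z))
(20*E(2 - 1*5))*3 = (20*(2*(2 - 1*5)/(-5 + (2 - 1*5))))*3 = (20*(2*(2 - 5)/(-5 + (2 - 5))))*3 = (20*(2*(-3)/(-5 - 3)))*3 = (20*(2*(-3)/(-8)))*3 = (20*(2*(-3)*(-⅛)))*3 = (20*(¾))*3 = 15*3 = 45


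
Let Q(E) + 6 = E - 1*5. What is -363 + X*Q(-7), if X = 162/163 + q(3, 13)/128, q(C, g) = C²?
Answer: -3986643/10432 ≈ -382.16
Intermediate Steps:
Q(E) = -11 + E (Q(E) = -6 + (E - 1*5) = -6 + (E - 5) = -6 + (-5 + E) = -11 + E)
X = 22203/20864 (X = 162/163 + 3²/128 = 162*(1/163) + 9*(1/128) = 162/163 + 9/128 = 22203/20864 ≈ 1.0642)
-363 + X*Q(-7) = -363 + 22203*(-11 - 7)/20864 = -363 + (22203/20864)*(-18) = -363 - 199827/10432 = -3986643/10432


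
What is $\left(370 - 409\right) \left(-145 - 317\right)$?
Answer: $18018$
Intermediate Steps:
$\left(370 - 409\right) \left(-145 - 317\right) = - 39 \left(-145 - 317\right) = \left(-39\right) \left(-462\right) = 18018$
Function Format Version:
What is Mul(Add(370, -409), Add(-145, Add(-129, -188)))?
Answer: 18018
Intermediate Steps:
Mul(Add(370, -409), Add(-145, Add(-129, -188))) = Mul(-39, Add(-145, -317)) = Mul(-39, -462) = 18018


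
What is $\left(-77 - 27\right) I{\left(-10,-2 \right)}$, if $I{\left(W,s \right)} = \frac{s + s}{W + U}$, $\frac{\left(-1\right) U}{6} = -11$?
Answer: $\frac{52}{7} \approx 7.4286$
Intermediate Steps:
$U = 66$ ($U = \left(-6\right) \left(-11\right) = 66$)
$I{\left(W,s \right)} = \frac{2 s}{66 + W}$ ($I{\left(W,s \right)} = \frac{s + s}{W + 66} = \frac{2 s}{66 + W}$)
$\left(-77 - 27\right) I{\left(-10,-2 \right)} = \left(-77 - 27\right) 2 \left(-2\right) \frac{1}{66 - 10} = - 104 \cdot 2 \left(-2\right) \frac{1}{56} = \left(-104\right) \left(- \frac{1}{14}\right) = \frac{52}{7}$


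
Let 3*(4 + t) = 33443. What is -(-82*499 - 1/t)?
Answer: 1367929661/33431 ≈ 40918.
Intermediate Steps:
t = 33431/3 (t = -4 + (⅓)*33443 = -4 + 33443/3 = 33431/3 ≈ 11144.)
-(-82*499 - 1/t) = -(-82*499 - 1/33431/3) = -(-40918 - 1*3/33431) = -(-40918 - 3/33431) = -1*(-1367929661/33431) = 1367929661/33431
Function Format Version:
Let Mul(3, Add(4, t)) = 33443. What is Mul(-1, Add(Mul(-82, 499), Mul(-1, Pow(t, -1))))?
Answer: Rational(1367929661, 33431) ≈ 40918.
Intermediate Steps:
t = Rational(33431, 3) (t = Add(-4, Mul(Rational(1, 3), 33443)) = Add(-4, Rational(33443, 3)) = Rational(33431, 3) ≈ 11144.)
Mul(-1, Add(Mul(-82, 499), Mul(-1, Pow(t, -1)))) = Mul(-1, Add(Mul(-82, 499), Mul(-1, Pow(Rational(33431, 3), -1)))) = Mul(-1, Add(-40918, Mul(-1, Rational(3, 33431)))) = Mul(-1, Add(-40918, Rational(-3, 33431))) = Mul(-1, Rational(-1367929661, 33431)) = Rational(1367929661, 33431)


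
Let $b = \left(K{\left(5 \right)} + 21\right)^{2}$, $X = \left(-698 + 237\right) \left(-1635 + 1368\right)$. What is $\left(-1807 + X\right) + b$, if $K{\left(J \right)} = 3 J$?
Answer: $122576$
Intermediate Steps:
$X = 123087$ ($X = \left(-461\right) \left(-267\right) = 123087$)
$b = 1296$ ($b = \left(3 \cdot 5 + 21\right)^{2} = \left(15 + 21\right)^{2} = 36^{2} = 1296$)
$\left(-1807 + X\right) + b = \left(-1807 + 123087\right) + 1296 = 121280 + 1296 = 122576$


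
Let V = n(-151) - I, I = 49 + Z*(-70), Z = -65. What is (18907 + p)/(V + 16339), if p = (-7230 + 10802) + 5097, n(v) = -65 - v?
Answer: 1532/657 ≈ 2.3318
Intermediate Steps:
p = 8669 (p = 3572 + 5097 = 8669)
I = 4599 (I = 49 - 65*(-70) = 49 + 4550 = 4599)
V = -4513 (V = (-65 - 1*(-151)) - 1*4599 = (-65 + 151) - 4599 = 86 - 4599 = -4513)
(18907 + p)/(V + 16339) = (18907 + 8669)/(-4513 + 16339) = 27576/11826 = 27576*(1/11826) = 1532/657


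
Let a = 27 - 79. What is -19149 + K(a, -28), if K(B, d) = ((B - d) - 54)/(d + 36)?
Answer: -76635/4 ≈ -19159.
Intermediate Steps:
a = -52
K(B, d) = (-54 + B - d)/(36 + d)
-19149 + K(a, -28) = -19149 + (-54 - 52 - 1*(-28))/(36 - 28) = -19149 + (-54 - 52 + 28)/8 = -19149 + (⅛)*(-78) = -19149 - 39/4 = -76635/4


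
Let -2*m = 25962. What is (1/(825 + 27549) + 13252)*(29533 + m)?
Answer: 3111877372724/14187 ≈ 2.1935e+8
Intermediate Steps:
m = -12981 (m = -½*25962 = -12981)
(1/(825 + 27549) + 13252)*(29533 + m) = (1/(825 + 27549) + 13252)*(29533 - 12981) = (1/28374 + 13252)*16552 = (376012249/28374)*16552 = 3111877372724/14187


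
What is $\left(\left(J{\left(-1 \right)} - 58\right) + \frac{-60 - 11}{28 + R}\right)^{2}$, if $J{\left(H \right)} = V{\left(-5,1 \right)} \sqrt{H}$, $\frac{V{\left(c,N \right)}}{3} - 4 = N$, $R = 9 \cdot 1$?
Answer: $\frac{4607064}{1369} - \frac{66510 i}{37} \approx 3365.3 - 1797.6 i$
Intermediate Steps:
$R = 9$
$V{\left(c,N \right)} = 12 + 3 N$
$J{\left(H \right)} = 15 \sqrt{H}$ ($J{\left(H \right)} = \left(12 + 3 \cdot 1\right) \sqrt{H} = \left(12 + 3\right) \sqrt{H} = 15 \sqrt{H}$)
$\left(\left(J{\left(-1 \right)} - 58\right) + \frac{-60 - 11}{28 + R}\right)^{2} = \left(\left(15 \sqrt{-1} - 58\right) + \frac{-60 - 11}{28 + 9}\right)^{2} = \left(\left(15 i - 58\right) - \frac{71}{37}\right)^{2} = \left(\left(-58 + 15 i\right) - \frac{71}{37}\right)^{2} = \left(- \frac{2217}{37} + 15 i\right)^{2}$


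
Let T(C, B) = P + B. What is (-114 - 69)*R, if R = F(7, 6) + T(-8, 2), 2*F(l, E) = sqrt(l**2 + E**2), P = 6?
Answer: -1464 - 183*sqrt(85)/2 ≈ -2307.6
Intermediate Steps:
T(C, B) = 6 + B
F(l, E) = sqrt(E**2 + l**2)/2 (F(l, E) = sqrt(l**2 + E**2)/2 = sqrt(E**2 + l**2)/2)
R = 8 + sqrt(85)/2 (R = sqrt(6**2 + 7**2)/2 + (6 + 2) = sqrt(36 + 49)/2 + 8 = sqrt(85)/2 + 8 = 8 + sqrt(85)/2 ≈ 12.610)
(-114 - 69)*R = (-114 - 69)*(8 + sqrt(85)/2) = -183*(8 + sqrt(85)/2) = -1464 - 183*sqrt(85)/2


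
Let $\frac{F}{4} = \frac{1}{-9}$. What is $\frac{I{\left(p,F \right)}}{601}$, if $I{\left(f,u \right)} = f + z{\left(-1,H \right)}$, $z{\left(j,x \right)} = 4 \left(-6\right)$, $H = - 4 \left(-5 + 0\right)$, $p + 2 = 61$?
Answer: $\frac{35}{601} \approx 0.058236$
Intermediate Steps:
$p = 59$ ($p = -2 + 61 = 59$)
$H = 20$ ($H = \left(-4\right) \left(-5\right) = 20$)
$F = - \frac{4}{9}$ ($F = \frac{4}{-9} = 4 \left(- \frac{1}{9}\right) = - \frac{4}{9} \approx -0.44444$)
$z{\left(j,x \right)} = -24$
$I{\left(f,u \right)} = -24 + f$ ($I{\left(f,u \right)} = f - 24 = -24 + f$)
$\frac{I{\left(p,F \right)}}{601} = \frac{-24 + 59}{601} = 35 \cdot \frac{1}{601} = \frac{35}{601}$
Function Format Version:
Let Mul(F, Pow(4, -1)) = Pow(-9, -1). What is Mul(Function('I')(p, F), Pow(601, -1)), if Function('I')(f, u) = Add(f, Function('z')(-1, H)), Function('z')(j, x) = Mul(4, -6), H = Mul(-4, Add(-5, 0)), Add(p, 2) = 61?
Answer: Rational(35, 601) ≈ 0.058236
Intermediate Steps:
p = 59 (p = Add(-2, 61) = 59)
H = 20 (H = Mul(-4, -5) = 20)
F = Rational(-4, 9) (F = Mul(4, Pow(-9, -1)) = Mul(4, Rational(-1, 9)) = Rational(-4, 9) ≈ -0.44444)
Function('z')(j, x) = -24
Function('I')(f, u) = Add(-24, f) (Function('I')(f, u) = Add(f, -24) = Add(-24, f))
Mul(Function('I')(p, F), Pow(601, -1)) = Mul(Add(-24, 59), Pow(601, -1)) = Mul(35, Rational(1, 601)) = Rational(35, 601)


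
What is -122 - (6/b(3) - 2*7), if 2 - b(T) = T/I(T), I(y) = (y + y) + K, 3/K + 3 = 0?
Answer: -786/7 ≈ -112.29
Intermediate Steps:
K = -1 (K = 3/(-3 + 0) = 3/(-3) = 3*(-⅓) = -1)
I(y) = -1 + 2*y (I(y) = (y + y) - 1 = 2*y - 1 = -1 + 2*y)
b(T) = 2 - T/(-1 + 2*T)
-122 - (6/b(3) - 2*7) = -122 - (6/(((-2 + 3*3)/(-1 + 2*3))) - 2*7) = -122 - (6/(((-2 + 9)/(-1 + 6))) - 14) = -122 - (6/((7/5)) - 14) = -122 - (6/(((⅕)*7)) - 14) = -122 - (6/(7/5) - 14) = -122 - (6*(5/7) - 14) = -122 - (30/7 - 14) = -122 - 1*(-68/7) = -122 + 68/7 = -786/7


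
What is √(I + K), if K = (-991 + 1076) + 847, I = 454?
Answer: 3*√154 ≈ 37.229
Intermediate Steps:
K = 932 (K = 85 + 847 = 932)
√(I + K) = √(454 + 932) = √1386 = 3*√154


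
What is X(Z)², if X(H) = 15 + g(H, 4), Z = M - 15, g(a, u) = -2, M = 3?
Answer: 169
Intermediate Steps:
Z = -12 (Z = 3 - 15 = -12)
X(H) = 13 (X(H) = 15 - 2 = 13)
X(Z)² = 13² = 169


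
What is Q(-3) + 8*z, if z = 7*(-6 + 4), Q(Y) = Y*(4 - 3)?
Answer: -115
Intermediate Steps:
Q(Y) = Y (Q(Y) = Y*1 = Y)
z = -14 (z = 7*(-2) = -14)
Q(-3) + 8*z = -3 + 8*(-14) = -3 - 112 = -115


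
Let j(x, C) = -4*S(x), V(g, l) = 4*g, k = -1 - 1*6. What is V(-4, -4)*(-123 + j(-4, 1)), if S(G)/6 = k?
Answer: -720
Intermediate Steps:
k = -7 (k = -1 - 6 = -7)
S(G) = -42 (S(G) = 6*(-7) = -42)
j(x, C) = 168 (j(x, C) = -4*(-42) = 168)
V(-4, -4)*(-123 + j(-4, 1)) = (4*(-4))*(-123 + 168) = -16*45 = -720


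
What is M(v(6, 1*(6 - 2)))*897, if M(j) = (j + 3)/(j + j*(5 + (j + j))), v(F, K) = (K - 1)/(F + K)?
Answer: 1495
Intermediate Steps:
v(F, K) = (-1 + K)/(F + K)
M(j) = (3 + j)/(j + j*(5 + 2*j))
M(v(6, 1*(6 - 2)))*897 = (1/(2*(((-1 + 1*(6 - 2))/(6 + 1*(6 - 2))))))*897 = (1/(2*(((-1 + 1*4)/(6 + 1*4)))))*897 = (1/(2*(((-1 + 4)/(6 + 4)))))*897 = (1/(2*((3/10))))*897 = (1/(2*(((⅒)*3))))*897 = (1/(2*(3/10)))*897 = ((½)*(10/3))*897 = (5/3)*897 = 1495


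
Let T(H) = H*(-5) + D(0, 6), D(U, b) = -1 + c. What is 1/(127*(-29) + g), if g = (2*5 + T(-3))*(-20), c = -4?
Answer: -1/4083 ≈ -0.00024492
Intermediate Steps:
D(U, b) = -5 (D(U, b) = -1 - 4 = -5)
T(H) = -5 - 5*H (T(H) = H*(-5) - 5 = -5*H - 5 = -5 - 5*H)
g = -400 (g = (2*5 + (-5 - 5*(-3)))*(-20) = (10 + (-5 + 15))*(-20) = (10 + 10)*(-20) = 20*(-20) = -400)
1/(127*(-29) + g) = 1/(127*(-29) - 400) = 1/(-3683 - 400) = 1/(-4083) = -1/4083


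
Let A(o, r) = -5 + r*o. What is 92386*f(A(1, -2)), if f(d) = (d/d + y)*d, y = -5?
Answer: 2586808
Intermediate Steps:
A(o, r) = -5 + o*r
f(d) = -4*d (f(d) = (d/d - 5)*d = (1 - 5)*d = -4*d)
92386*f(A(1, -2)) = 92386*(-4*(-5 + 1*(-2))) = 92386*(-4*(-5 - 2)) = 92386*(-4*(-7)) = 92386*28 = 2586808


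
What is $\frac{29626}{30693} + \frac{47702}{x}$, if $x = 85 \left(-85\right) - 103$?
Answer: $- \frac{623509079}{112459152} \approx -5.5443$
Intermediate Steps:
$x = -7328$ ($x = -7225 - 103 = -7328$)
$\frac{29626}{30693} + \frac{47702}{x} = \frac{29626}{30693} + \frac{47702}{-7328} = 29626 \cdot \frac{1}{30693} + 47702 \left(- \frac{1}{7328}\right) = \frac{29626}{30693} - \frac{23851}{3664} = - \frac{623509079}{112459152}$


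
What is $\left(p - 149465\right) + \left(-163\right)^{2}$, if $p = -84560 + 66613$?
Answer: $-140843$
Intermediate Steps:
$p = -17947$
$\left(p - 149465\right) + \left(-163\right)^{2} = \left(-17947 - 149465\right) + \left(-163\right)^{2} = -167412 + 26569 = -140843$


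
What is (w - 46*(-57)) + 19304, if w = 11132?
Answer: 33058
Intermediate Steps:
(w - 46*(-57)) + 19304 = (11132 - 46*(-57)) + 19304 = (11132 + 2622) + 19304 = 13754 + 19304 = 33058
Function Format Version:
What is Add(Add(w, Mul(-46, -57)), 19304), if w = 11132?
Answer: 33058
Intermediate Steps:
Add(Add(w, Mul(-46, -57)), 19304) = Add(Add(11132, Mul(-46, -57)), 19304) = Add(Add(11132, 2622), 19304) = Add(13754, 19304) = 33058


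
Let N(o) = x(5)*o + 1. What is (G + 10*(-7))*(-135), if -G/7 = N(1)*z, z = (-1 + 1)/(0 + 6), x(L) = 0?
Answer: 9450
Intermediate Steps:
N(o) = 1 (N(o) = 0*o + 1 = 0 + 1 = 1)
z = 0 (z = 0/6 = 0*(1/6) = 0)
G = 0 (G = -7*0 = 0)
(G + 10*(-7))*(-135) = (0 + 10*(-7))*(-135) = (0 - 70)*(-135) = -70*(-135) = 9450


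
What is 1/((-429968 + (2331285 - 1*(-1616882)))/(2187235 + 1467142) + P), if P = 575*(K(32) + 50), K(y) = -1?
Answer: 3654377/102965590174 ≈ 3.5491e-5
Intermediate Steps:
P = 28175 (P = 575*(-1 + 50) = 575*49 = 28175)
1/((-429968 + (2331285 - 1*(-1616882)))/(2187235 + 1467142) + P) = 1/((-429968 + (2331285 - 1*(-1616882)))/(2187235 + 1467142) + 28175) = 1/((-429968 + (2331285 + 1616882))/3654377 + 28175) = 1/((-429968 + 3948167)*(1/3654377) + 28175) = 1/(3518199*(1/3654377) + 28175) = 1/(3518199/3654377 + 28175) = 1/(102965590174/3654377) = 3654377/102965590174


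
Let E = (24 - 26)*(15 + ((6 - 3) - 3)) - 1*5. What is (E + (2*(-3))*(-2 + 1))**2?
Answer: 841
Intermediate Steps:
E = -35 (E = -2*(15 + (3 - 3)) - 5 = -2*(15 + 0) - 5 = -2*15 - 5 = -30 - 5 = -35)
(E + (2*(-3))*(-2 + 1))**2 = (-35 + (2*(-3))*(-2 + 1))**2 = (-35 - 6*(-1))**2 = (-35 + 6)**2 = (-29)**2 = 841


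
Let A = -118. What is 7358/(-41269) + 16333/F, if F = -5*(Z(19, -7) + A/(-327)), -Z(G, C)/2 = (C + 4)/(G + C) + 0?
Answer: -440847174128/116172235 ≈ -3794.8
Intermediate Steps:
Z(G, C) = -2*(4 + C)/(C + G) (Z(G, C) = -2*((C + 4)/(G + C) + 0) = -2*((4 + C)/(C + G) + 0) = -2*(4 + C)/(C + G))
F = -2815/654 (F = -5*(2*(-4 - 1*(-7))/(-7 + 19) - 118/(-327)) = -5*(2*(-4 + 7)/12 - 118*(-1/327)) = -5*(2*(1/12)*3 + 118/327) = -5*(½ + 118/327) = -5*563/654 = -2815/654 ≈ -4.3043)
7358/(-41269) + 16333/F = 7358/(-41269) + 16333/(-2815/654) = 7358*(-1/41269) + 16333*(-654/2815) = -7358/41269 - 10681782/2815 = -440847174128/116172235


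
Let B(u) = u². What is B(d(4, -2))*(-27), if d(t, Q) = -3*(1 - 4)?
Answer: -2187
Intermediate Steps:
d(t, Q) = 9 (d(t, Q) = -3*(-3) = 9)
B(d(4, -2))*(-27) = 9²*(-27) = 81*(-27) = -2187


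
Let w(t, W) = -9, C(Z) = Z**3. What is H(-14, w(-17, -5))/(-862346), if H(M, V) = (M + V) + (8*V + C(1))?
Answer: 47/431173 ≈ 0.00010901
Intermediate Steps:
H(M, V) = 1 + M + 9*V (H(M, V) = (M + V) + (8*V + 1**3) = (M + V) + (8*V + 1) = (M + V) + (1 + 8*V) = 1 + M + 9*V)
H(-14, w(-17, -5))/(-862346) = (1 - 14 + 9*(-9))/(-862346) = (1 - 14 - 81)*(-1/862346) = -94*(-1/862346) = 47/431173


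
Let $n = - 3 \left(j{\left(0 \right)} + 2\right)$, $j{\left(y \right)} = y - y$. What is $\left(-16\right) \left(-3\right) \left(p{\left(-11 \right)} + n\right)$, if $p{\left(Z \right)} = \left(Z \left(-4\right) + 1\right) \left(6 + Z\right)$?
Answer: $-11088$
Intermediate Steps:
$j{\left(y \right)} = 0$
$n = -6$ ($n = - 3 \left(0 + 2\right) = \left(-3\right) 2 = -6$)
$p{\left(Z \right)} = \left(1 - 4 Z\right) \left(6 + Z\right)$ ($p{\left(Z \right)} = \left(- 4 Z + 1\right) \left(6 + Z\right) = \left(1 - 4 Z\right) \left(6 + Z\right)$)
$\left(-16\right) \left(-3\right) \left(p{\left(-11 \right)} + n\right) = \left(-16\right) \left(-3\right) \left(\left(6 - -253 - 4 \left(-11\right)^{2}\right) - 6\right) = 48 \left(\left(6 + 253 - 484\right) - 6\right) = 48 \left(-225 - 6\right) = 48 \left(-231\right) = -11088$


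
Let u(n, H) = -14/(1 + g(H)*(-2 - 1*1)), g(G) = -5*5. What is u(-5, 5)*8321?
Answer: -58247/38 ≈ -1532.8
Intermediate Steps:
g(G) = -25
u(n, H) = -7/38 (u(n, H) = -14/(1 - 25*(-2 - 1*1)) = -14/(1 - 25*(-2 - 1)) = -14/(1 - 25*(-3)) = -14/(1 + 75) = -14/76 = -14*1/76 = -7/38)
u(-5, 5)*8321 = -7/38*8321 = -58247/38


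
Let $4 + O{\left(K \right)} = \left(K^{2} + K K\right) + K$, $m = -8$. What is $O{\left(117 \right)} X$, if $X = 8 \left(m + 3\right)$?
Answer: $-1099640$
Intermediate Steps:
$O{\left(K \right)} = -4 + K + 2 K^{2}$ ($O{\left(K \right)} = -4 + \left(\left(K^{2} + K K\right) + K\right) = -4 + \left(\left(K^{2} + K^{2}\right) + K\right) = -4 + \left(2 K^{2} + K\right) = -4 + \left(K + 2 K^{2}\right) = -4 + K + 2 K^{2}$)
$X = -40$ ($X = 8 \left(-8 + 3\right) = 8 \left(-5\right) = -40$)
$O{\left(117 \right)} X = \left(-4 + 117 + 2 \cdot 117^{2}\right) \left(-40\right) = \left(-4 + 117 + 2 \cdot 13689\right) \left(-40\right) = \left(-4 + 117 + 27378\right) \left(-40\right) = 27491 \left(-40\right) = -1099640$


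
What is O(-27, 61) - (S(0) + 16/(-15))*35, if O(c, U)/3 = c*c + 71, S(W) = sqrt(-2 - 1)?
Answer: 7312/3 - 35*I*sqrt(3) ≈ 2437.3 - 60.622*I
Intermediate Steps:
S(W) = I*sqrt(3) (S(W) = sqrt(-3) = I*sqrt(3))
O(c, U) = 213 + 3*c**2 (O(c, U) = 3*(c*c + 71) = 3*(c**2 + 71) = 3*(71 + c**2) = 213 + 3*c**2)
O(-27, 61) - (S(0) + 16/(-15))*35 = (213 + 3*(-27)**2) - (I*sqrt(3) + 16/(-15))*35 = (213 + 3*729) - (I*sqrt(3) + 16*(-1/15))*35 = (213 + 2187) - (I*sqrt(3) - 16/15)*35 = 2400 - (-16/15 + I*sqrt(3))*35 = 2400 - (-112/3 + 35*I*sqrt(3)) = 2400 + (112/3 - 35*I*sqrt(3)) = 7312/3 - 35*I*sqrt(3)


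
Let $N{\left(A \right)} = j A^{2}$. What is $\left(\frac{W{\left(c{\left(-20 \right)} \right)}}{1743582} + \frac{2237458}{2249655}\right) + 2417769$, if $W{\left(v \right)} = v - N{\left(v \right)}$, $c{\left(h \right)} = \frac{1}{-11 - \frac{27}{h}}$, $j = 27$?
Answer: $\frac{19625258889632699984953}{8117090928269905} \approx 2.4178 \cdot 10^{6}$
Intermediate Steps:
$N{\left(A \right)} = 27 A^{2}$
$W{\left(v \right)} = v - 27 v^{2}$
$\left(\frac{W{\left(c{\left(-20 \right)} \right)}}{1743582} + \frac{2237458}{2249655}\right) + 2417769 = \left(\frac{\left(-1\right) \left(-20\right) \frac{1}{27 + 11 \left(-20\right)} \left(1 - 27 \left(\left(-1\right) \left(-20\right) \frac{1}{27 + 11 \left(-20\right)}\right)\right)}{1743582} + \frac{2237458}{2249655}\right) + 2417769 = \left(\left(-1\right) \left(-20\right) \frac{1}{27 - 220} \left(1 - 27 \left(\left(-1\right) \left(-20\right) \frac{1}{27 - 220}\right)\right) \frac{1}{1743582} + 2237458 \cdot \frac{1}{2249655}\right) + 2417769 = \left(\left(-1\right) \left(-20\right) \frac{1}{-193} \left(1 - 27 \left(\left(-1\right) \left(-20\right) \frac{1}{-193}\right)\right) \frac{1}{1743582} + \frac{2237458}{2249655}\right) + 2417769 = \left(\left(-1\right) \left(-20\right) \left(- \frac{1}{193}\right) \left(1 - 27 \left(\left(-1\right) \left(-20\right) \left(- \frac{1}{193}\right)\right)\right) \frac{1}{1743582} + \frac{2237458}{2249655}\right) + 2417769 = \left(- \frac{20 \left(1 - - \frac{540}{193}\right)}{193} \cdot \frac{1}{1743582} + \frac{2237458}{2249655}\right) + 2417769 = \left(- \frac{20 \left(1 + \frac{540}{193}\right)}{193} \cdot \frac{1}{1743582} + \frac{2237458}{2249655}\right) + 2417769 = \left(\left(- \frac{20}{193}\right) \frac{733}{193} \cdot \frac{1}{1743582} + \frac{2237458}{2249655}\right) + 2417769 = \left(\left(- \frac{14660}{37249}\right) \frac{1}{1743582} + \frac{2237458}{2249655}\right) + 2417769 = \left(- \frac{7330}{32473342959} + \frac{2237458}{2249655}\right) + 2417769 = \frac{8073080500043008}{8117090928269905} + 2417769 = \frac{19625258889632699984953}{8117090928269905}$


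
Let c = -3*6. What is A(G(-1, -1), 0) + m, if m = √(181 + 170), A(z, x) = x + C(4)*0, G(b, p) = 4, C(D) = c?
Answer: 3*√39 ≈ 18.735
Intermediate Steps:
c = -18
C(D) = -18
A(z, x) = x (A(z, x) = x - 18*0 = x + 0 = x)
m = 3*√39 (m = √351 = 3*√39 ≈ 18.735)
A(G(-1, -1), 0) + m = 0 + 3*√39 = 3*√39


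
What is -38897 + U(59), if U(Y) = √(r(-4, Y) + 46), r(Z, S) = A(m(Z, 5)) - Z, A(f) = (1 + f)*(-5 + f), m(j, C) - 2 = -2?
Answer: -38897 + 3*√5 ≈ -38890.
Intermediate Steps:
m(j, C) = 0 (m(j, C) = 2 - 2 = 0)
r(Z, S) = -5 - Z (r(Z, S) = (-5 + 0² - 4*0) - Z = (-5 + 0 + 0) - Z = -5 - Z)
U(Y) = 3*√5 (U(Y) = √((-5 - 1*(-4)) + 46) = √((-5 + 4) + 46) = √(-1 + 46) = √45 = 3*√5)
-38897 + U(59) = -38897 + 3*√5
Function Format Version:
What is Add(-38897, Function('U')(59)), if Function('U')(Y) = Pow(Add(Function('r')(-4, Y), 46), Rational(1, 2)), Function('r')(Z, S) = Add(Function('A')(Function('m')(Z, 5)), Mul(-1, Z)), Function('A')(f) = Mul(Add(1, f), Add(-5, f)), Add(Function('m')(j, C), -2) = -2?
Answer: Add(-38897, Mul(3, Pow(5, Rational(1, 2)))) ≈ -38890.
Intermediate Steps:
Function('m')(j, C) = 0 (Function('m')(j, C) = Add(2, -2) = 0)
Function('r')(Z, S) = Add(-5, Mul(-1, Z)) (Function('r')(Z, S) = Add(Add(-5, Pow(0, 2), Mul(-4, 0)), Mul(-1, Z)) = Add(Add(-5, 0, 0), Mul(-1, Z)) = Add(-5, Mul(-1, Z)))
Function('U')(Y) = Mul(3, Pow(5, Rational(1, 2))) (Function('U')(Y) = Pow(Add(Add(-5, Mul(-1, -4)), 46), Rational(1, 2)) = Pow(Add(Add(-5, 4), 46), Rational(1, 2)) = Pow(Add(-1, 46), Rational(1, 2)) = Pow(45, Rational(1, 2)) = Mul(3, Pow(5, Rational(1, 2))))
Add(-38897, Function('U')(59)) = Add(-38897, Mul(3, Pow(5, Rational(1, 2))))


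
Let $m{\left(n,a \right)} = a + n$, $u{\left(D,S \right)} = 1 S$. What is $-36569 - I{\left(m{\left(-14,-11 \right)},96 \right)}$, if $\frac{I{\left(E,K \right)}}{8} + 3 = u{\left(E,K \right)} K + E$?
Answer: $-110073$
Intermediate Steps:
$u{\left(D,S \right)} = S$
$I{\left(E,K \right)} = -24 + 8 E + 8 K^{2}$ ($I{\left(E,K \right)} = -24 + 8 \left(K K + E\right) = -24 + 8 \left(K^{2} + E\right) = -24 + 8 \left(E + K^{2}\right) = -24 + \left(8 E + 8 K^{2}\right) = -24 + 8 E + 8 K^{2}$)
$-36569 - I{\left(m{\left(-14,-11 \right)},96 \right)} = -36569 - \left(-24 + 8 \left(-11 - 14\right) + 8 \cdot 96^{2}\right) = -36569 - \left(-24 + 8 \left(-25\right) + 8 \cdot 9216\right) = -36569 - \left(-24 - 200 + 73728\right) = -36569 - 73504 = -110073$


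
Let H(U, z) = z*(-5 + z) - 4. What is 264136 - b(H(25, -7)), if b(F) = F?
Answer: 264056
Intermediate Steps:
H(U, z) = -4 + z*(-5 + z)
264136 - b(H(25, -7)) = 264136 - (-4 + (-7)² - 5*(-7)) = 264136 - (-4 + 49 + 35) = 264136 - 1*80 = 264136 - 80 = 264056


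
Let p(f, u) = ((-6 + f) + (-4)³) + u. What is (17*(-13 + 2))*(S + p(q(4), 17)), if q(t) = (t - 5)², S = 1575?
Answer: -284801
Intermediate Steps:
q(t) = (-5 + t)²
p(f, u) = -70 + f + u (p(f, u) = ((-6 + f) - 64) + u = (-70 + f) + u = -70 + f + u)
(17*(-13 + 2))*(S + p(q(4), 17)) = (17*(-13 + 2))*(1575 + (-70 + (-5 + 4)² + 17)) = (17*(-11))*(1575 + (-70 + (-1)² + 17)) = -187*(1575 + (-70 + 1 + 17)) = -187*(1575 - 52) = -187*1523 = -284801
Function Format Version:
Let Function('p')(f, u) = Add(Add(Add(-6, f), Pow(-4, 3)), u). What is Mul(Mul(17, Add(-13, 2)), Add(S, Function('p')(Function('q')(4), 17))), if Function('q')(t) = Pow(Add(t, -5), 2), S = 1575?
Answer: -284801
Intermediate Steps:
Function('q')(t) = Pow(Add(-5, t), 2)
Function('p')(f, u) = Add(-70, f, u) (Function('p')(f, u) = Add(Add(Add(-6, f), -64), u) = Add(Add(-70, f), u) = Add(-70, f, u))
Mul(Mul(17, Add(-13, 2)), Add(S, Function('p')(Function('q')(4), 17))) = Mul(Mul(17, Add(-13, 2)), Add(1575, Add(-70, Pow(Add(-5, 4), 2), 17))) = Mul(Mul(17, -11), Add(1575, Add(-70, Pow(-1, 2), 17))) = Mul(-187, Add(1575, Add(-70, 1, 17))) = Mul(-187, Add(1575, -52)) = Mul(-187, 1523) = -284801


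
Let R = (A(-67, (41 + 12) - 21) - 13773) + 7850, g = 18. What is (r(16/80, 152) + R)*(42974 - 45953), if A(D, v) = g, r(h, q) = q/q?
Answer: 17588016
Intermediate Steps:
r(h, q) = 1
A(D, v) = 18
R = -5905 (R = (18 - 13773) + 7850 = -13755 + 7850 = -5905)
(r(16/80, 152) + R)*(42974 - 45953) = (1 - 5905)*(42974 - 45953) = -5904*(-2979) = 17588016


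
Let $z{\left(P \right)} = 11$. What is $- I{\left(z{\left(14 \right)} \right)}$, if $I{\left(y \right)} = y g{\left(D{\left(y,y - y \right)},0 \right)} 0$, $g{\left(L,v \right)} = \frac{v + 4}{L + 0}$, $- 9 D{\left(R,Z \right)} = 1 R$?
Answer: $0$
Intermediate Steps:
$D{\left(R,Z \right)} = - \frac{R}{9}$ ($D{\left(R,Z \right)} = - \frac{1 R}{9} = - \frac{R}{9}$)
$g{\left(L,v \right)} = \frac{4 + v}{L}$
$I{\left(y \right)} = 0$ ($I{\left(y \right)} = y \frac{4 + 0}{\left(- \frac{1}{9}\right) y} 0 = y - \frac{9}{y} 4 \cdot 0 = y \left(- \frac{36}{y}\right) 0 = \left(-36\right) 0 = 0$)
$- I{\left(z{\left(14 \right)} \right)} = \left(-1\right) 0 = 0$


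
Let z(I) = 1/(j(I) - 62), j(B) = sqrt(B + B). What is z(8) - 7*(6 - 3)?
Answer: -1219/58 ≈ -21.017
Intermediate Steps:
j(B) = sqrt(2)*sqrt(B) (j(B) = sqrt(2*B) = sqrt(2)*sqrt(B))
z(I) = 1/(-62 + sqrt(2)*sqrt(I)) (z(I) = 1/(sqrt(2)*sqrt(I) - 62) = 1/(-62 + sqrt(2)*sqrt(I)))
z(8) - 7*(6 - 3) = 1/(-62 + sqrt(2)*sqrt(8)) - 7*(6 - 3) = 1/(-62 + sqrt(2)*(2*sqrt(2))) - 7*3 = 1/(-62 + 4) - 21 = 1/(-58) - 21 = -1/58 - 21 = -1219/58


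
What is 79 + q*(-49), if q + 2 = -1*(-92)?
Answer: -4331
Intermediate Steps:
q = 90 (q = -2 - 1*(-92) = -2 + 92 = 90)
79 + q*(-49) = 79 + 90*(-49) = 79 - 4410 = -4331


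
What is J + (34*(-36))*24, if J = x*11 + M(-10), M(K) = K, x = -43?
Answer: -29859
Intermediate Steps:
J = -483 (J = -43*11 - 10 = -473 - 10 = -483)
J + (34*(-36))*24 = -483 + (34*(-36))*24 = -483 - 1224*24 = -483 - 29376 = -29859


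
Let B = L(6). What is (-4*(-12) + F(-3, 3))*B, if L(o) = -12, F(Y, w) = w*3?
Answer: -684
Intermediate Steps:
F(Y, w) = 3*w
B = -12
(-4*(-12) + F(-3, 3))*B = (-4*(-12) + 3*3)*(-12) = (48 + 9)*(-12) = 57*(-12) = -684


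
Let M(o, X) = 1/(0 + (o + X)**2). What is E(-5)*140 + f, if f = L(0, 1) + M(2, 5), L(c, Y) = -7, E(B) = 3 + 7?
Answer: 68258/49 ≈ 1393.0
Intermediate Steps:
E(B) = 10
M(o, X) = (X + o)**(-2) (M(o, X) = 1/(0 + (X + o)**2) = 1/((X + o)**2) = (X + o)**(-2))
f = -342/49 (f = -7 + (5 + 2)**(-2) = -7 + 7**(-2) = -7 + 1/49 = -342/49 ≈ -6.9796)
E(-5)*140 + f = 10*140 - 342/49 = 1400 - 342/49 = 68258/49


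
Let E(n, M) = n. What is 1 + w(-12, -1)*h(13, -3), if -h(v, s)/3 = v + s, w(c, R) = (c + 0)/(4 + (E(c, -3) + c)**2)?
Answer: 47/29 ≈ 1.6207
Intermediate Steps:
w(c, R) = c/(4 + 4*c**2) (w(c, R) = (c + 0)/(4 + (c + c)**2) = c/(4 + (2*c)**2) = c/(4 + 4*c**2))
h(v, s) = -3*s - 3*v (h(v, s) = -3*(v + s) = -3*(s + v) = -3*s - 3*v)
1 + w(-12, -1)*h(13, -3) = 1 + ((1/4)*(-12)/(1 + (-12)**2))*(-3*(-3) - 3*13) = 1 + ((1/4)*(-12)/(1 + 144))*(9 - 39) = 1 + ((1/4)*(-12)/145)*(-30) = 1 + ((1/4)*(-12)*(1/145))*(-30) = 1 - 3/145*(-30) = 1 + 18/29 = 47/29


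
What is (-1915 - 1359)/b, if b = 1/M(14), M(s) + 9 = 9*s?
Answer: -383058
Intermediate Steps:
M(s) = -9 + 9*s
b = 1/117 (b = 1/(-9 + 9*14) = 1/(-9 + 126) = 1/117 ≈ 0.0085470)
(-1915 - 1359)/b = (-1915 - 1359)/(1/117) = -3274*117 = -383058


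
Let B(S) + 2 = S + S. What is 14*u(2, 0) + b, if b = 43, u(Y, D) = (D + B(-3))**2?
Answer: 939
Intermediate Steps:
B(S) = -2 + 2*S (B(S) = -2 + (S + S) = -2 + 2*S)
u(Y, D) = (-8 + D)**2 (u(Y, D) = (D + (-2 + 2*(-3)))**2 = (D + (-2 - 6))**2 = (D - 8)**2 = (-8 + D)**2)
14*u(2, 0) + b = 14*(-8 + 0)**2 + 43 = 14*(-8)**2 + 43 = 14*64 + 43 = 896 + 43 = 939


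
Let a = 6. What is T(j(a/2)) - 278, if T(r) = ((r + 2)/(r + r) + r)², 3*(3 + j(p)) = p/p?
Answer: -156407/576 ≈ -271.54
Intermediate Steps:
j(p) = -8/3 (j(p) = -3 + (p/p)/3 = -3 + (⅓)*1 = -3 + ⅓ = -8/3)
T(r) = (r + (2 + r)/(2*r))² (T(r) = ((2 + r)/((2*r)) + r)² = ((2 + r)*(1/(2*r)) + r)² = ((2 + r)/(2*r) + r)² = (r + (2 + r)/(2*r))²)
T(j(a/2)) - 278 = (2 - 8/3 + 2*(-8/3)²)²/(4*(-8/3)²) - 278 = (¼)*(9/64)*(2 - 8/3 + 2*(64/9))² - 278 = (¼)*(9/64)*(2 - 8/3 + 128/9)² - 278 = (¼)*(9/64)*(122/9)² - 278 = (¼)*(9/64)*(14884/81) - 278 = 3721/576 - 278 = -156407/576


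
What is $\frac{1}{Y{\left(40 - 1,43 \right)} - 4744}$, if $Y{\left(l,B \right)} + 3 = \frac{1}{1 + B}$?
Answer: $- \frac{44}{208867} \approx -0.00021066$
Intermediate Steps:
$Y{\left(l,B \right)} = -3 + \frac{1}{1 + B}$
$\frac{1}{Y{\left(40 - 1,43 \right)} - 4744} = \frac{1}{\frac{-2 - 129}{1 + 43} - 4744} = \frac{1}{\frac{-2 - 129}{44} - 4744} = \frac{1}{\frac{1}{44} \left(-131\right) - 4744} = \frac{1}{- \frac{131}{44} - 4744} = \frac{1}{- \frac{208867}{44}} = - \frac{44}{208867}$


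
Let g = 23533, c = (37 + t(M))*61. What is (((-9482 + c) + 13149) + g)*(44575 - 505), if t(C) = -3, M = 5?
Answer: 1290105180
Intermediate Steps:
c = 2074 (c = (37 - 3)*61 = 34*61 = 2074)
(((-9482 + c) + 13149) + g)*(44575 - 505) = (((-9482 + 2074) + 13149) + 23533)*(44575 - 505) = ((-7408 + 13149) + 23533)*44070 = (5741 + 23533)*44070 = 29274*44070 = 1290105180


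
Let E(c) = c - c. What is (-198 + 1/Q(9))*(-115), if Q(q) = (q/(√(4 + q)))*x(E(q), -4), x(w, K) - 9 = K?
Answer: 22770 - 23*√13/9 ≈ 22761.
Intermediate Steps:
E(c) = 0
x(w, K) = 9 + K
Q(q) = 5*q/√(4 + q) (Q(q) = (q/(√(4 + q)))*(9 - 4) = (q/√(4 + q))*5 = 5*q/√(4 + q))
(-198 + 1/Q(9))*(-115) = (-198 + 1/(5*9/√(4 + 9)))*(-115) = (-198 + 1/(5*9/√13))*(-115) = (-198 + 1/(5*9*(√13/13)))*(-115) = (-198 + 1/(45*√13/13))*(-115) = (-198 + √13/45)*(-115) = 22770 - 23*√13/9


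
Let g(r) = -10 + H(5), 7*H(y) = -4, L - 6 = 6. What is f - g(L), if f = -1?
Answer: 67/7 ≈ 9.5714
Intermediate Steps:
L = 12 (L = 6 + 6 = 12)
H(y) = -4/7 (H(y) = (⅐)*(-4) = -4/7)
g(r) = -74/7 (g(r) = -10 - 4/7 = -74/7)
f - g(L) = -1 - 1*(-74/7) = -1 + 74/7 = 67/7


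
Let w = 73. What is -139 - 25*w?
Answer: -1964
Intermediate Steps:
-139 - 25*w = -139 - 25*73 = -139 - 1825 = -1964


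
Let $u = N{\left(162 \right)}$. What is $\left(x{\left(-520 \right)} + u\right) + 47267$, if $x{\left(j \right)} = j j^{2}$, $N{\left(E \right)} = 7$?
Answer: $-140560726$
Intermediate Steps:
$x{\left(j \right)} = j^{3}$
$u = 7$
$\left(x{\left(-520 \right)} + u\right) + 47267 = \left(\left(-520\right)^{3} + 7\right) + 47267 = \left(-140608000 + 7\right) + 47267 = -140607993 + 47267 = -140560726$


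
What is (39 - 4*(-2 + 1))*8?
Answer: 344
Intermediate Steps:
(39 - 4*(-2 + 1))*8 = (39 - 4*(-1))*8 = (39 + 4)*8 = 43*8 = 344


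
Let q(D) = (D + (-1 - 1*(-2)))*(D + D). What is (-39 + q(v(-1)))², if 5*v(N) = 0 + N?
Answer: 966289/625 ≈ 1546.1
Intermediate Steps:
v(N) = N/5 (v(N) = (0 + N)/5 = N/5)
q(D) = 2*D*(1 + D) (q(D) = (D + (-1 + 2))*(2*D) = (D + 1)*(2*D) = (1 + D)*(2*D) = 2*D*(1 + D))
(-39 + q(v(-1)))² = (-39 + 2*((⅕)*(-1))*(1 + (⅕)*(-1)))² = (-39 + 2*(-⅕)*(1 - ⅕))² = (-39 + 2*(-⅕)*(⅘))² = (-39 - 8/25)² = (-983/25)² = 966289/625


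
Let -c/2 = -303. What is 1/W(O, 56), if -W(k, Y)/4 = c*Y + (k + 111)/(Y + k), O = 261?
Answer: -317/43032336 ≈ -7.3666e-6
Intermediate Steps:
c = 606 (c = -2*(-303) = 606)
W(k, Y) = -2424*Y - 4*(111 + k)/(Y + k) (W(k, Y) = -4*(606*Y + (k + 111)/(Y + k)) = -4*(606*Y + (111 + k)/(Y + k)) = -2424*Y - 4*(111 + k)/(Y + k))
1/W(O, 56) = 1/(4*(-111 - 1*261 - 606*56² - 606*56*261)/(56 + 261)) = 1/(4*(-111 - 261 - 606*3136 - 8857296)/317) = 1/(4*(1/317)*(-111 - 261 - 1900416 - 8857296)) = 1/(4*(1/317)*(-10758084)) = 1/(-43032336/317) = -317/43032336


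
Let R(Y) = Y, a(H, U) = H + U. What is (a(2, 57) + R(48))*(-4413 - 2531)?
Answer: -743008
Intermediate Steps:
(a(2, 57) + R(48))*(-4413 - 2531) = ((2 + 57) + 48)*(-4413 - 2531) = (59 + 48)*(-6944) = 107*(-6944) = -743008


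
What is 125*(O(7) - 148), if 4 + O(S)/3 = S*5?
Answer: -6875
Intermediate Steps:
O(S) = -12 + 15*S (O(S) = -12 + 3*(S*5) = -12 + 3*(5*S) = -12 + 15*S)
125*(O(7) - 148) = 125*((-12 + 15*7) - 148) = 125*((-12 + 105) - 148) = 125*(93 - 148) = 125*(-55) = -6875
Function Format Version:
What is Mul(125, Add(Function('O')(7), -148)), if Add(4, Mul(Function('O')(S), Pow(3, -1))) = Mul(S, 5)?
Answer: -6875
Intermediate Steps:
Function('O')(S) = Add(-12, Mul(15, S)) (Function('O')(S) = Add(-12, Mul(3, Mul(S, 5))) = Add(-12, Mul(3, Mul(5, S))) = Add(-12, Mul(15, S)))
Mul(125, Add(Function('O')(7), -148)) = Mul(125, Add(Add(-12, Mul(15, 7)), -148)) = Mul(125, Add(Add(-12, 105), -148)) = Mul(125, Add(93, -148)) = Mul(125, -55) = -6875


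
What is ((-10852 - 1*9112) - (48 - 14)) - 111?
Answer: -20109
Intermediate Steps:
((-10852 - 1*9112) - (48 - 14)) - 111 = ((-10852 - 9112) - 1*34) - 111 = (-19964 - 34) - 111 = -19998 - 111 = -20109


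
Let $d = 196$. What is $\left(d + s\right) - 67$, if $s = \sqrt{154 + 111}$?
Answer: $129 + \sqrt{265} \approx 145.28$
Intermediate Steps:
$s = \sqrt{265} \approx 16.279$
$\left(d + s\right) - 67 = \left(196 + \sqrt{265}\right) - 67 = 129 + \sqrt{265}$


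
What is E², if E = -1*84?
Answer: 7056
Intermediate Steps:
E = -84
E² = (-84)² = 7056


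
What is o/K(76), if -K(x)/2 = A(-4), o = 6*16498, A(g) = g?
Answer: 24747/2 ≈ 12374.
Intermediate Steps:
o = 98988
K(x) = 8 (K(x) = -2*(-4) = 8)
o/K(76) = 98988/8 = 98988*(1/8) = 24747/2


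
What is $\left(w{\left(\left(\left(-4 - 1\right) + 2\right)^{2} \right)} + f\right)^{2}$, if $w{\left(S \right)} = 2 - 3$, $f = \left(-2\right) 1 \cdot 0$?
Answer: $1$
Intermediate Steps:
$f = 0$ ($f = \left(-2\right) 0 = 0$)
$w{\left(S \right)} = -1$ ($w{\left(S \right)} = 2 - 3 = -1$)
$\left(w{\left(\left(\left(-4 - 1\right) + 2\right)^{2} \right)} + f\right)^{2} = \left(-1 + 0\right)^{2} = \left(-1\right)^{2} = 1$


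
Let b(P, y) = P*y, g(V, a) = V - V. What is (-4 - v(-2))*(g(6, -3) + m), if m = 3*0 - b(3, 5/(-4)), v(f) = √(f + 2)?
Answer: -15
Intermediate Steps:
g(V, a) = 0
v(f) = √(2 + f)
m = 15/4 (m = 3*0 - 3*5/(-4) = 0 - 3*5*(-¼) = 0 - 3*(-5)/4 = 0 - 1*(-15/4) = 0 + 15/4 = 15/4 ≈ 3.7500)
(-4 - v(-2))*(g(6, -3) + m) = (-4 - √(2 - 2))*(0 + 15/4) = (-4 - √0)*(15/4) = (-4 - 1*0)*(15/4) = (-4 + 0)*(15/4) = -4*15/4 = -15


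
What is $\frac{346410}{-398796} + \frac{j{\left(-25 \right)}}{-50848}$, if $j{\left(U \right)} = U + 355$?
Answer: $- \frac{739410765}{844915792} \approx -0.87513$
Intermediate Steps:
$j{\left(U \right)} = 355 + U$
$\frac{346410}{-398796} + \frac{j{\left(-25 \right)}}{-50848} = \frac{346410}{-398796} + \frac{355 - 25}{-50848} = 346410 \left(- \frac{1}{398796}\right) + 330 \left(- \frac{1}{50848}\right) = - \frac{57735}{66466} - \frac{165}{25424} = - \frac{739410765}{844915792}$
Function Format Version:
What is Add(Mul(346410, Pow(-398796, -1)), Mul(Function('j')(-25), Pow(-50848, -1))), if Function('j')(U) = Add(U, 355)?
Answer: Rational(-739410765, 844915792) ≈ -0.87513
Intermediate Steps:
Function('j')(U) = Add(355, U)
Add(Mul(346410, Pow(-398796, -1)), Mul(Function('j')(-25), Pow(-50848, -1))) = Add(Mul(346410, Pow(-398796, -1)), Mul(Add(355, -25), Pow(-50848, -1))) = Add(Mul(346410, Rational(-1, 398796)), Mul(330, Rational(-1, 50848))) = Add(Rational(-57735, 66466), Rational(-165, 25424)) = Rational(-739410765, 844915792)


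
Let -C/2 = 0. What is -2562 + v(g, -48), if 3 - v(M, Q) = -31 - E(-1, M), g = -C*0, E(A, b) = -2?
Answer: -2530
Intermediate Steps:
C = 0 (C = -2*0 = 0)
g = 0 (g = -1*0*0 = 0*0 = 0)
v(M, Q) = 32 (v(M, Q) = 3 - (-31 - 1*(-2)) = 3 - (-31 + 2) = 3 - 1*(-29) = 3 + 29 = 32)
-2562 + v(g, -48) = -2562 + 32 = -2530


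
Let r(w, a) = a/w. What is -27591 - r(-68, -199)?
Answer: -1876387/68 ≈ -27594.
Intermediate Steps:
-27591 - r(-68, -199) = -27591 - (-199)/(-68) = -27591 - (-199)*(-1)/68 = -27591 - 1*199/68 = -27591 - 199/68 = -1876387/68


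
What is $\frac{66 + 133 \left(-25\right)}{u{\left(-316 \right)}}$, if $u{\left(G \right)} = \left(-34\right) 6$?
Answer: $\frac{3259}{204} \approx 15.975$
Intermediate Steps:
$u{\left(G \right)} = -204$
$\frac{66 + 133 \left(-25\right)}{u{\left(-316 \right)}} = \frac{66 + 133 \left(-25\right)}{-204} = \left(66 - 3325\right) \left(- \frac{1}{204}\right) = \left(-3259\right) \left(- \frac{1}{204}\right) = \frac{3259}{204}$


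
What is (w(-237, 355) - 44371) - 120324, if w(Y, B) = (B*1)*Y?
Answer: -248830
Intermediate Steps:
w(Y, B) = B*Y
(w(-237, 355) - 44371) - 120324 = (355*(-237) - 44371) - 120324 = (-84135 - 44371) - 120324 = -128506 - 120324 = -248830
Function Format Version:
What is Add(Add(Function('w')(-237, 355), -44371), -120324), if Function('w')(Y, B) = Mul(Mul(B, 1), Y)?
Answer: -248830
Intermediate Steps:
Function('w')(Y, B) = Mul(B, Y)
Add(Add(Function('w')(-237, 355), -44371), -120324) = Add(Add(Mul(355, -237), -44371), -120324) = Add(Add(-84135, -44371), -120324) = Add(-128506, -120324) = -248830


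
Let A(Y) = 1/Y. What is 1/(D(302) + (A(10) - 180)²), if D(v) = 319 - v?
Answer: 100/3238101 ≈ 3.0882e-5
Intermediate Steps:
1/(D(302) + (A(10) - 180)²) = 1/((319 - 1*302) + (1/10 - 180)²) = 1/((319 - 302) + (⅒ - 180)²) = 1/(17 + (-1799/10)²) = 1/(17 + 3236401/100) = 1/(3238101/100) = 100/3238101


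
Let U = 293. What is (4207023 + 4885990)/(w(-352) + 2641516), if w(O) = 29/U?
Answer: 2664252809/773964217 ≈ 3.4423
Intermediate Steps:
w(O) = 29/293
(4207023 + 4885990)/(w(-352) + 2641516) = (4207023 + 4885990)/(29/293 + 2641516) = 9093013/(773964217/293) = 9093013*(293/773964217) = 2664252809/773964217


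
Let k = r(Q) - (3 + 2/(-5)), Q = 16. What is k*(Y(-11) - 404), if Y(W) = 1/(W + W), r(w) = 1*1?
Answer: 35556/55 ≈ 646.47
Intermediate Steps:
r(w) = 1
Y(W) = 1/(2*W)
k = -8/5 (k = 1 - (3 + 2/(-5)) = 1 - (3 + 2*(-⅕)) = 1 - (3 - ⅖) = 1 - 1*13/5 = 1 - 13/5 = -8/5 ≈ -1.6000)
k*(Y(-11) - 404) = -8*((½)/(-11) - 404)/5 = -8*((½)*(-1/11) - 404)/5 = -8*(-1/22 - 404)/5 = -8/5*(-8889/22) = 35556/55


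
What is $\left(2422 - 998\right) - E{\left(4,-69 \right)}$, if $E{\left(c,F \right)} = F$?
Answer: $1493$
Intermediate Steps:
$\left(2422 - 998\right) - E{\left(4,-69 \right)} = \left(2422 - 998\right) - -69 = 1424 + 69 = 1493$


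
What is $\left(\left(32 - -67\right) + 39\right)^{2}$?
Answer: $19044$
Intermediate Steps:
$\left(\left(32 - -67\right) + 39\right)^{2} = \left(\left(32 + 67\right) + 39\right)^{2} = \left(99 + 39\right)^{2} = 138^{2} = 19044$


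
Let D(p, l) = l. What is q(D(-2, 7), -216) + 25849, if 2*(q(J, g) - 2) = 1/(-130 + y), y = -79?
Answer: 10805717/418 ≈ 25851.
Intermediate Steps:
q(J, g) = 835/418 (q(J, g) = 2 + 1/(2*(-130 - 79)) = 2 + (½)/(-209) = 2 + (½)*(-1/209) = 2 - 1/418 = 835/418)
q(D(-2, 7), -216) + 25849 = 835/418 + 25849 = 10805717/418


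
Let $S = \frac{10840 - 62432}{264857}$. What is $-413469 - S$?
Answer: $- \frac{109510107341}{264857} \approx -4.1347 \cdot 10^{5}$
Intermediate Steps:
$S = - \frac{51592}{264857}$ ($S = \left(-51592\right) \frac{1}{264857} = - \frac{51592}{264857} \approx -0.19479$)
$-413469 - S = -413469 - - \frac{51592}{264857} = -413469 + \frac{51592}{264857} = - \frac{109510107341}{264857}$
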